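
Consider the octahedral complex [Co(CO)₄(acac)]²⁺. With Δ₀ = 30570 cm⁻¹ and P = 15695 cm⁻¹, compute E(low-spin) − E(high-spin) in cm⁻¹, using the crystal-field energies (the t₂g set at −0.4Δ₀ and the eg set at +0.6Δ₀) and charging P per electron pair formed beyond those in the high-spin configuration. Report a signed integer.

Ligand charges: 4×(+0) from CO and 1×(-1) from acac⁻ sum to -1; with overall charge +2, Co is +3.
Group 9 minus oxidation state +3 gives a d⁶ configuration for Co³⁺.
High-spin d⁶ fills as t₂g⁴ eg² with CFSE 4(−0.4) + 2(+0.6) = -0.4Δ₀ = -12228 cm⁻¹.
Low-spin t₂g⁶ eg⁰ gives -2.4Δ₀ = -73368 cm⁻¹, but forming 2 extra pairs costs 2P = 31390 cm⁻¹, so E(LS) = -73368 + 31390 = -41978 cm⁻¹.
E(LS) − E(HS) = -41978 − (-12228) = -29750 cm⁻¹.

-29750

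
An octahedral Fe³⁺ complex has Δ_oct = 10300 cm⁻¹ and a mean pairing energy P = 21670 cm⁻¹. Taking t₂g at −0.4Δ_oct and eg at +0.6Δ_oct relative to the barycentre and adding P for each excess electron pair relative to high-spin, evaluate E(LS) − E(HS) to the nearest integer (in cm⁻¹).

22740

Group 8 minus oxidation state +3 gives a d⁵ configuration for Fe³⁺.
In the high-spin limit (t₂g³ eg²) the orbital term is 0.0Δ_oct = 0 cm⁻¹, with no excess pairing.
Low-spin: t₂g⁵ eg⁰, orbital CFSE = -2.0Δ_oct = -20600 cm⁻¹; plus 2 excess pairs × P = +43340 cm⁻¹; total 22740 cm⁻¹.
Thus E(LS) − E(HS) = 22740 cm⁻¹.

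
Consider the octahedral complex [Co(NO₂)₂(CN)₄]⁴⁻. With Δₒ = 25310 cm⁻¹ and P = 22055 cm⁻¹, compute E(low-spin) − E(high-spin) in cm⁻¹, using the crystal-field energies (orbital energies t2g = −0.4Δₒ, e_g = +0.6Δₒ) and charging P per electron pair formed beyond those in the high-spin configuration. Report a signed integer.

-3255

Ligand charges: 2×(-1) from NO₂⁻ and 4×(-1) from CN⁻ sum to -6; with overall charge -4, Co is +2.
Co²⁺: group 9, so d-count = 9 − 2 = 7.
High-spin: t2g^5 e_g^2, CFSE = -0.8Δₒ = -20248 cm⁻¹.
Low-spin t2g^6 e_g^1 gives -1.8Δₒ = -45558 cm⁻¹, but forming 1 extra pair costs 1P = 22055 cm⁻¹, so E(LS) = -45558 + 22055 = -23503 cm⁻¹.
Thus E(LS) − E(HS) = -3255 cm⁻¹.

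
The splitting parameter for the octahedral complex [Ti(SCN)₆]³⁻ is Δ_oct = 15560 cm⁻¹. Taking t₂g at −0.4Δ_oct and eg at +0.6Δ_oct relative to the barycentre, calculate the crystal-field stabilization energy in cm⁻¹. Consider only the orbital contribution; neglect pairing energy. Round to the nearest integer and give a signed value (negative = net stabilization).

-6224

Each SCN⁻ contributes -1; 6 × (-1) = -6. With overall charge -3, Ti is in the +3 oxidation state.
Group 4 minus oxidation state +3 gives a d¹ configuration for Ti³⁺.
The d¹ electrons fill as t₂g¹ eg⁰.
The orbital stabilization is -0.4Δ_oct = -0.4 × 15560 = -6224 cm⁻¹.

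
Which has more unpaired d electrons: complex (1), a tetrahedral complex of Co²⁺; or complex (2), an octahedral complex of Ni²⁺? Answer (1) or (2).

(1): Co sits in group 9; removing 2 electrons leaves Co²⁺ with 9 − 2 = 7 d electrons; Tetrahedral fields are weak (Δₜ ≈ 4/9 Δₒ), so electrons fill high-spin; e^4 t2^3 → 3 unpaired.
(2): Ni is in group 10, so Ni²⁺ is d⁸ (10 − 2 = 8); t2g^6 e_g^2 → 2 unpaired.
So (1) has more unpaired electrons.

(1)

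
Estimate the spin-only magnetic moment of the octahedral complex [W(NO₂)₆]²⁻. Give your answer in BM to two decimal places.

2.83 BM

Each NO₂⁻ contributes -1; 6 × (-1) = -6. With overall charge -2, W is in the +4 oxidation state.
Group 6 minus oxidation state +4 gives a d² configuration for W⁴⁺.
Configuration: t₂g² eg⁰ → 2 unpaired electrons.
μ(spin-only) = √[2(2+2)] = √8 ≈ 2.83 BM.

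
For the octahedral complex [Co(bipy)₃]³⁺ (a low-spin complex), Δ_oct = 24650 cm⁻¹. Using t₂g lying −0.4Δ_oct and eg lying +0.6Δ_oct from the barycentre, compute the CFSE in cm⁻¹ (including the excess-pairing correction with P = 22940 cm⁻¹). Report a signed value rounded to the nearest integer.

bipy is neutral, so the +3 overall charge sits on Co: oxidation state +3.
Co³⁺: group 9, so d-count = 9 − 3 = 6.
Configuration: t₂g⁶ eg⁰.
Orbital CFSE = 6(-0.4) + 0(0.6) = -2.4Δ_oct = -2.4 × 24650 = -59160 cm⁻¹.
High-spin d⁶ would be t₂g⁴ eg² with 1 pair; low-spin has 3, so 2 excess pairs cost +2P = +45880 cm⁻¹.
Overall CFSE = -59160 + 45880 = -13280 cm⁻¹.

-13280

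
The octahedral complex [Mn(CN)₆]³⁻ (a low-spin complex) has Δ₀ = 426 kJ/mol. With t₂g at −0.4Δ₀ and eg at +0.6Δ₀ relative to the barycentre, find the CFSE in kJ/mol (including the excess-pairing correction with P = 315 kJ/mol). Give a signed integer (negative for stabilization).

Each CN⁻ contributes -1; 6 × (-1) = -6. With overall charge -3, Mn is in the +3 oxidation state.
Mn is in group 7, so Mn³⁺ is d⁴ (7 − 3 = 4).
Electron filling gives t₂g⁴ eg⁰.
CFSE(orbital) = 4×(-0.4Δ₀) + 0×(0.6Δ₀) = -1.6Δ₀; with Δ₀ = 426 kJ/mol that is -682 kJ/mol.
High-spin d⁴ would be t₂g³ eg¹ with 0 pairs; low-spin has 1, so 1 excess pair costs +1P = +315 kJ/mol.
Net CFSE = -682 + 315 = -367 kJ/mol.

-367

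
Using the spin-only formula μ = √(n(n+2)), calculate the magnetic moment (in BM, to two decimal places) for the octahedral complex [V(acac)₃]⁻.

3.87 BM

Each acac⁻ contributes -1; 3 × (-1) = -3. With overall charge -1, V is in the +2 oxidation state.
V²⁺: group 5, so d-count = 5 − 2 = 3.
Configuration: t₂g³ eg⁰ → 3 unpaired electrons.
μ(spin-only) = √[3(3+2)] = √15 ≈ 3.87 BM.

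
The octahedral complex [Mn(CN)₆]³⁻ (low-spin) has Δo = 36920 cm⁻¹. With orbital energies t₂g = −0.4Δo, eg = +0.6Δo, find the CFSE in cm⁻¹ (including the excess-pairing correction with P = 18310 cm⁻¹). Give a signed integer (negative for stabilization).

-40762

Each CN⁻ contributes -1; 6 × (-1) = -6. With overall charge -3, Mn is in the +3 oxidation state.
Mn sits in group 7; removing 3 electrons leaves Mn³⁺ with 7 − 3 = 4 d electrons.
Configuration: t₂g⁴ eg⁰.
Orbital CFSE = 4(-0.4) + 0(0.6) = -1.6Δo = -1.6 × 36920 = -59072 cm⁻¹.
High-spin d⁴ would be t₂g³ eg¹ with 0 pairs; low-spin has 1, so 1 excess pair costs +1P = +18310 cm⁻¹.
Net CFSE = -59072 + 18310 = -40762 cm⁻¹.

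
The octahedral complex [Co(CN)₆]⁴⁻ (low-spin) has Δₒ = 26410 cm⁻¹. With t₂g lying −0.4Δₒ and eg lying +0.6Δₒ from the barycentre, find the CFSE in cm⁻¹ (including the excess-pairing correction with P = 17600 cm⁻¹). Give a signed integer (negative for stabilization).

Each CN⁻ contributes -1; 6 × (-1) = -6. With overall charge -4, Co is in the +2 oxidation state.
Co²⁺: group 9, so d-count = 9 − 2 = 7.
Electron filling gives t₂g⁶ eg¹.
Orbital CFSE = 6(-0.4) + 1(0.6) = -1.8Δₒ = -1.8 × 26410 = -47538 cm⁻¹.
Pairing penalty: 3 pairs vs 2 in the high-spin reference → 1 extra × P = 17600 cm⁻¹.
Combining: -47538 + 17600 = -29938 cm⁻¹.

-29938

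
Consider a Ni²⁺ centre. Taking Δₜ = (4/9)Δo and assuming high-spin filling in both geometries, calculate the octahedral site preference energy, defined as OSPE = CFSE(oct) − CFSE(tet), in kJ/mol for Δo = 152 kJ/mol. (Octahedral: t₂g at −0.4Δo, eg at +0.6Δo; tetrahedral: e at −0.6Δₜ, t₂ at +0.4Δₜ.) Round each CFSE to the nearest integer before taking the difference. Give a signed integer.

Ni sits in group 10; removing 2 electrons leaves Ni²⁺ with 10 − 2 = 8 d electrons.
Octahedral high-spin t₂g⁶ eg²: CFSE = -1.2 × 152 = -182 kJ/mol.
Tetrahedral: e⁴ t₂⁴, CFSE = 4(−0.6) + 4(+0.4) = -0.8Δₜ = -0.8 × (4/9) × 152 = -54 kJ/mol.
OSPE = CFSE(oct) − CFSE(tet) = -182 − (-54) = -128 kJ/mol.

-128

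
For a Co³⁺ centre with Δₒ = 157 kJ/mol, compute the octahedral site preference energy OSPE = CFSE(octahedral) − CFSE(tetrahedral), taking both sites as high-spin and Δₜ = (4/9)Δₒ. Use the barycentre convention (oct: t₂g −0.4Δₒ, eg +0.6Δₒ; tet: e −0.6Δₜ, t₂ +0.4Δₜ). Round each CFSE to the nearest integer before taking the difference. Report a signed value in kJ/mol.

Co³⁺: group 9, so d-count = 9 − 3 = 6.
Octahedral high-spin t2g^4 e_g^2: CFSE = -0.4 × 157 = -63 kJ/mol.
Tetrahedral e^3 t2^3 gives -0.6Δₜ = -0.6 × (4/9) × 157 = -42 kJ/mol.
Subtracting, OSPE = -63 − (-42) = -21 kJ/mol.

-21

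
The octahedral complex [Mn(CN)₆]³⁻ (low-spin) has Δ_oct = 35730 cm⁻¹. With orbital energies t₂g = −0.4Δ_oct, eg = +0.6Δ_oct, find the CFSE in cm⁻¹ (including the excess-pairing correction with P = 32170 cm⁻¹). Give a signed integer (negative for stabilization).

Each CN⁻ contributes -1; 6 × (-1) = -6. With overall charge -3, Mn is in the +3 oxidation state.
Group 7 minus oxidation state +3 gives a d⁴ configuration for Mn³⁺.
Electron filling gives t₂g⁴ eg⁰.
CFSE(orbital) = 4×(-0.4Δ_oct) + 0×(0.6Δ_oct) = -1.6Δ_oct; with Δ_oct = 35730 cm⁻¹ that is -57168 cm⁻¹.
High-spin d⁴ would be t₂g³ eg¹ with 0 pairs; low-spin has 1, so 1 excess pair costs +1P = +32170 cm⁻¹.
Overall CFSE = -57168 + 32170 = -24998 cm⁻¹.

-24998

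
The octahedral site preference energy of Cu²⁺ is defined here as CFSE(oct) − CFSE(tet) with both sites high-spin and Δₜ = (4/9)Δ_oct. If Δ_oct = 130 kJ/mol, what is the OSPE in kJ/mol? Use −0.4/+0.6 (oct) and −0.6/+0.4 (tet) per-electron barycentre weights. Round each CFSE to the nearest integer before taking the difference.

Cu²⁺: group 11, so d-count = 11 − 2 = 9.
In an octahedral site d⁹ (HS) is t₂g⁶ eg³, giving CFSE(oct) = -0.6Δ_oct = -78 kJ/mol.
Tetrahedral: e⁴ t₂⁵, CFSE = 4(−0.6) + 5(+0.4) = -0.4Δₜ = -0.4 × (4/9) × 130 = -23 kJ/mol.
Subtracting, OSPE = -78 − (-23) = -55 kJ/mol.

-55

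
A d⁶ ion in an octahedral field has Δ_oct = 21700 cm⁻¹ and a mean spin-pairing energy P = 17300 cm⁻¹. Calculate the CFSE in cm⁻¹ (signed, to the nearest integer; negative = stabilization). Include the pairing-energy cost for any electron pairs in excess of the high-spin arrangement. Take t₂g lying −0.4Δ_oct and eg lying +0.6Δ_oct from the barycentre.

Since Δ_oct = 21700 cm⁻¹ > P = 17300 cm⁻¹, the complex adopts the low-spin configuration.
Configuration: t₂g⁶ eg⁰.
Orbital CFSE = -2.4Δ_oct = -2.4 × 21700 = -52080 cm⁻¹.
Excess pairs vs high-spin: 3 − 1 = 2; pairing cost = +34600 cm⁻¹.
Net CFSE = -52080 + 34600 = -17480 cm⁻¹.

-17480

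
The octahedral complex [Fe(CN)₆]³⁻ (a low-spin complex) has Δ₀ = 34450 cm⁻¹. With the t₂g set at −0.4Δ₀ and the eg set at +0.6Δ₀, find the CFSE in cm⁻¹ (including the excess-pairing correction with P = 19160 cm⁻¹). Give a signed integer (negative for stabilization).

Each CN⁻ contributes -1; 6 × (-1) = -6. With overall charge -3, Fe is in the +3 oxidation state.
Fe³⁺: group 8, so d-count = 8 − 3 = 5.
Electron filling gives t₂g⁵ eg⁰.
The orbital stabilization is -2.0Δ₀ = -2.0 × 34450 = -68900 cm⁻¹.
Relative to high-spin t₂g³ eg² (0 paired), the low-spin configuration has 2 additional pairs, contributing +2 × 19160 = +38320 cm⁻¹.
Overall CFSE = -68900 + 38320 = -30580 cm⁻¹.

-30580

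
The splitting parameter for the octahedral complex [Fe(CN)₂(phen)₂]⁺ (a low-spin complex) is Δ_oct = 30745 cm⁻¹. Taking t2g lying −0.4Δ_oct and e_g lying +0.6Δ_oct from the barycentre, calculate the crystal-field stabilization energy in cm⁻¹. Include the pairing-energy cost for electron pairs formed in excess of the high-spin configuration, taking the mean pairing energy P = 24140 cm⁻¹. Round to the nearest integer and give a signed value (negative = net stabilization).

Ligand charges: 2×(-1) from CN⁻ and 2×(+0) from phen sum to -2; with overall charge +1, Fe is +3.
Fe sits in group 8; removing 3 electrons leaves Fe³⁺ with 8 − 3 = 5 d electrons.
Configuration: t2g^5 e_g^0.
CFSE(orbital) = 5×(-0.4Δ_oct) + 0×(0.6Δ_oct) = -2.0Δ_oct; with Δ_oct = 30745 cm⁻¹ that is -61490 cm⁻¹.
Relative to high-spin t2g^3 e_g^2 (0 paired), the low-spin configuration has 2 additional pairs, contributing +2 × 24140 = +48280 cm⁻¹.
Net CFSE = -61490 + 48280 = -13210 cm⁻¹.

-13210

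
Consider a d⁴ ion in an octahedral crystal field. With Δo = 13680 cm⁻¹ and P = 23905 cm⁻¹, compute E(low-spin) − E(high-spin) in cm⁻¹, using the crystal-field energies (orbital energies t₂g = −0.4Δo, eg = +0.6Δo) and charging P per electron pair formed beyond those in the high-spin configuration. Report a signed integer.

In the high-spin limit (t₂g³ eg¹) the orbital term is -0.6Δo = -8208 cm⁻¹, with no excess pairing.
For low-spin the configuration is t₂g⁴ eg⁰: orbital energy -1.6 × 13680 = -21888 cm⁻¹, and 1 additional pair relative to high-spin adds 23905 cm⁻¹, giving 2017 cm⁻¹.
E(LS) − E(HS) = 2017 − (-8208) = 10225 cm⁻¹.

10225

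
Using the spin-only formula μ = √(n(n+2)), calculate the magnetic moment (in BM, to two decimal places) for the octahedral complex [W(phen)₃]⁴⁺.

phen is neutral, so the +4 overall charge sits on W: oxidation state +4.
W is in group 6, so W⁴⁺ is d² (6 − 4 = 2).
For octahedral d² the high- and low-spin configurations coincide.
Configuration: t₂g² eg⁰ → 2 unpaired electrons.
μ(spin-only) = √[2(2+2)] = √8 ≈ 2.83 BM.

2.83 BM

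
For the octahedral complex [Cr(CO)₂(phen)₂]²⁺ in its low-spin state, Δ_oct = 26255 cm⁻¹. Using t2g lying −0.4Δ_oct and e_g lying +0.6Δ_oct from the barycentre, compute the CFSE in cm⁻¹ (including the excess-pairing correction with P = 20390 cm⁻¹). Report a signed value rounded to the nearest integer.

Ligand charges: 2×(+0) from CO and 2×(+0) from phen sum to +0; with overall charge +2, Cr is +2.
Cr is in group 6, so Cr²⁺ is d⁴ (6 − 2 = 4).
Configuration: t2g^4 e_g^0.
The orbital stabilization is -1.6Δ_oct = -1.6 × 26255 = -42008 cm⁻¹.
Pairing penalty: 1 pair vs 0 in the high-spin reference → 1 extra × P = 20390 cm⁻¹.
Overall CFSE = -42008 + 20390 = -21618 cm⁻¹.

-21618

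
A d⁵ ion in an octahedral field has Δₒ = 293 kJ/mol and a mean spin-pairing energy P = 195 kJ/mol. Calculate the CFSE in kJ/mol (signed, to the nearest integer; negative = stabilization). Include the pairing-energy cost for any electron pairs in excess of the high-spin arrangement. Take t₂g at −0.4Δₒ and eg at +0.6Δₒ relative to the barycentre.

Δₒ > P, so pairing is preferred: the ground state is low-spin.
Filling d⁵ accordingly: t₂g⁵ eg⁰.
Orbital CFSE = -2.0Δₒ = -2.0 × 293 = -586 kJ/mol.
Excess pairs vs high-spin: 2 − 0 = 2; pairing cost = +390 kJ/mol.
Net CFSE = -586 + 390 = -196 kJ/mol.

-196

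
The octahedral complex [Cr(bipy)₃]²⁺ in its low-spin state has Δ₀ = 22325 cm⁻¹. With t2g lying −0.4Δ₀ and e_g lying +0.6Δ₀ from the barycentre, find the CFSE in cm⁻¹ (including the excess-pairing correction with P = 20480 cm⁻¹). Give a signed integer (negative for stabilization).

-15240

bipy is neutral, so the +2 overall charge sits on Cr: oxidation state +2.
Cr²⁺: group 6, so d-count = 6 − 2 = 4.
Electron filling gives t2g^4 e_g^0.
CFSE(orbital) = 4×(-0.4Δ₀) + 0×(0.6Δ₀) = -1.6Δ₀; with Δ₀ = 22325 cm⁻¹ that is -35720 cm⁻¹.
Relative to high-spin t2g^3 e_g^1 (0 paired), the low-spin configuration has 1 additional pair, contributing +1 × 20480 = +20480 cm⁻¹.
Net CFSE = -35720 + 20480 = -15240 cm⁻¹.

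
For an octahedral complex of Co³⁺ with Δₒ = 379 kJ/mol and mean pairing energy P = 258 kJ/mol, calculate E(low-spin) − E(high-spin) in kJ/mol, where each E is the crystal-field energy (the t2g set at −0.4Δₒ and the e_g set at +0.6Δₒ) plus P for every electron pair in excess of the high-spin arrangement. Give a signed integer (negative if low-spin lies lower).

Co is in group 9, so Co³⁺ is d⁶ (9 − 3 = 6).
High-spin d⁶ fills as t2g^4 e_g^2 with CFSE 4(−0.4) + 2(+0.6) = -0.4Δₒ = -152 kJ/mol.
For low-spin the configuration is t2g^6 e_g^0: orbital energy -2.4 × 379 = -910 kJ/mol, and 2 additional pairs relative to high-spin add 516 kJ/mol, giving -394 kJ/mol.
The difference is -394 − (-152) = -242 kJ/mol, so low-spin lies lower.

-242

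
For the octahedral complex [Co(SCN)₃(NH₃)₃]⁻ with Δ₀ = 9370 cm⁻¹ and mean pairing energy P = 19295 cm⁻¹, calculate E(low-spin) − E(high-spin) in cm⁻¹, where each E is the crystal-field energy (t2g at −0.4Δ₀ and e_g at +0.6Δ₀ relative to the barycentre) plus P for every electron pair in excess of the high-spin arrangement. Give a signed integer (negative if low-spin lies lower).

Ligand charges: 3×(-1) from SCN⁻ and 3×(+0) from NH₃ sum to -3; with overall charge -1, Co is +2.
Group 9 minus oxidation state +2 gives a d⁷ configuration for Co²⁺.
High-spin d⁷ fills as t2g^5 e_g^2 with CFSE 5(−0.4) + 2(+0.6) = -0.8Δ₀ = -7496 cm⁻¹.
Low-spin t2g^6 e_g^1 gives -1.8Δ₀ = -16866 cm⁻¹, but forming 1 extra pair costs 1P = 19295 cm⁻¹, so E(LS) = -16866 + 19295 = 2429 cm⁻¹.
Thus E(LS) − E(HS) = 9925 cm⁻¹.

9925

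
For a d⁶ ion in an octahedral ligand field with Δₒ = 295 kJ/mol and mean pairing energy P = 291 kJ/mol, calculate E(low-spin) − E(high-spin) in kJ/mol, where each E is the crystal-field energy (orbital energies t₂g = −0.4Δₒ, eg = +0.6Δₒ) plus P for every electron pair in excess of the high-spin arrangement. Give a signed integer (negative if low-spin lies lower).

High-spin: t₂g⁴ eg², CFSE = -0.4Δₒ = -118 kJ/mol.
Low-spin t₂g⁶ eg⁰ gives -2.4Δₒ = -708 kJ/mol, but forming 2 extra pairs costs 2P = 582 kJ/mol, so E(LS) = -708 + 582 = -126 kJ/mol.
The difference is -126 − (-118) = -8 kJ/mol, so low-spin lies lower.

-8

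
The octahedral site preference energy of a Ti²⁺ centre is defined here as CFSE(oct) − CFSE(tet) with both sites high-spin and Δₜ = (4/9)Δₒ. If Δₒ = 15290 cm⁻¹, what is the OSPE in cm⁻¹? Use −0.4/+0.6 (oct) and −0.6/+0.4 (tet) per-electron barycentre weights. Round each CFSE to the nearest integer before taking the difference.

Ti²⁺: group 4, so d-count = 4 − 2 = 2.
Octahedral high-spin t2g^2 e_g^0: CFSE = -0.8 × 15290 = -12232 cm⁻¹.
Tetrahedral: e^2 t2^0, CFSE = 2(−0.6) + 0(+0.4) = -1.2Δₜ = -1.2 × (4/9) × 15290 = -8155 cm⁻¹.
Subtracting, OSPE = -12232 − (-8155) = -4077 cm⁻¹.

-4077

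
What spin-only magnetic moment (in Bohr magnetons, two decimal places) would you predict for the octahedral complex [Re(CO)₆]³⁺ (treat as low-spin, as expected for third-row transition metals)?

CO is neutral, so the +3 overall charge sits on Re: oxidation state +3.
Re is in group 7, so Re³⁺ is d⁴ (7 − 3 = 4).
Configuration: t₂g⁴ eg⁰ → 2 unpaired electrons.
μ(spin-only) = √[2(2+2)] = √8 ≈ 2.83 Bohr magnetons.

2.83 Bohr magnetons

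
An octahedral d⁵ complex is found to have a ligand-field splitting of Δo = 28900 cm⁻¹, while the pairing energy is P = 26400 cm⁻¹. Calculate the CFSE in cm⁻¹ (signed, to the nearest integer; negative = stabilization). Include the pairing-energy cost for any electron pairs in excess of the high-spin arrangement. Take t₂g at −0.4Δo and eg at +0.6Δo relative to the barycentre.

Δo > P, so pairing is preferred: the ground state is low-spin.
Filling d⁵ accordingly: t₂g⁵ eg⁰.
Orbital CFSE = -2.0Δo = -2.0 × 28900 = -57800 cm⁻¹.
Excess pairs vs high-spin: 2 − 0 = 2; pairing cost = +52800 cm⁻¹.
Net CFSE = -57800 + 52800 = -5000 cm⁻¹.

-5000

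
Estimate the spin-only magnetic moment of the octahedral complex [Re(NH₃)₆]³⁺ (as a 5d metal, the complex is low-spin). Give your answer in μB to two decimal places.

NH₃ is neutral, so the +3 overall charge sits on Re: oxidation state +3.
Re is in group 7, so Re³⁺ is d⁴ (7 − 3 = 4).
Configuration: t2g^4 e_g^0 → 2 unpaired electrons.
μ(spin-only) = √[2(2+2)] = √8 ≈ 2.83 μB.

2.83 μB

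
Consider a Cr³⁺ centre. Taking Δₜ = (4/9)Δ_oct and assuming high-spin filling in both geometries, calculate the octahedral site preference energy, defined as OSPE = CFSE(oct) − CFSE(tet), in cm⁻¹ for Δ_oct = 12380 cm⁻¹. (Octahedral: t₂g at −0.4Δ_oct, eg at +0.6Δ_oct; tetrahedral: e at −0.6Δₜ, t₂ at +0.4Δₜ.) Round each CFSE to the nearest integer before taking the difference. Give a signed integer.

-10454

Group 6 minus oxidation state +3 gives a d³ configuration for Cr³⁺.
Octahedral high-spin t₂g³ eg⁰: CFSE = -1.2 × 12380 = -14856 cm⁻¹.
Tetrahedral e² t₂¹ gives -0.8Δₜ = -0.8 × (4/9) × 12380 = -4402 cm⁻¹.
Subtracting, OSPE = -14856 − (-4402) = -10454 cm⁻¹.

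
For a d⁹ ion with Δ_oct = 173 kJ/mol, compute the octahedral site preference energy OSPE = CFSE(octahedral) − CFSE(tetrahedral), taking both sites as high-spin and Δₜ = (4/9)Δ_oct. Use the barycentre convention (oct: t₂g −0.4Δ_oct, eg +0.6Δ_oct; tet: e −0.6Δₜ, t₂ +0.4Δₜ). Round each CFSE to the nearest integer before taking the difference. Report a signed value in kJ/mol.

-73

Octahedral (high-spin): t2g^6 e_g^3, CFSE = 6(−0.4) + 3(+0.6) = -0.6Δ_oct = -0.6 × 173 = -104 kJ/mol.
Tetrahedral e^4 t2^5 gives -0.4Δₜ = -0.4 × (4/9) × 173 = -31 kJ/mol.
Subtracting, OSPE = -104 − (-31) = -73 kJ/mol.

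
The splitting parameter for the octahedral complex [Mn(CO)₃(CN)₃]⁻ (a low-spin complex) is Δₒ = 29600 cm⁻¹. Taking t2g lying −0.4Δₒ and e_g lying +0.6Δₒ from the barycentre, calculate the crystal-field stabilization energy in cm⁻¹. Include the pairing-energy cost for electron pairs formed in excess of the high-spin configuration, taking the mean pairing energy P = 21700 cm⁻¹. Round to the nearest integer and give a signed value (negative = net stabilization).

-15800

Ligand charges: 3×(+0) from CO and 3×(-1) from CN⁻ sum to -3; with overall charge -1, Mn is +2.
Mn sits in group 7; removing 2 electrons leaves Mn²⁺ with 7 − 2 = 5 d electrons.
Electron filling gives t2g^5 e_g^0.
CFSE(orbital) = 5×(-0.4Δₒ) + 0×(0.6Δₒ) = -2.0Δₒ; with Δₒ = 29600 cm⁻¹ that is -59200 cm⁻¹.
High-spin d⁵ would be t2g^3 e_g^2 with 0 pairs; low-spin has 2, so 2 excess pairs cost +2P = +43400 cm⁻¹.
Overall CFSE = -59200 + 43400 = -15800 cm⁻¹.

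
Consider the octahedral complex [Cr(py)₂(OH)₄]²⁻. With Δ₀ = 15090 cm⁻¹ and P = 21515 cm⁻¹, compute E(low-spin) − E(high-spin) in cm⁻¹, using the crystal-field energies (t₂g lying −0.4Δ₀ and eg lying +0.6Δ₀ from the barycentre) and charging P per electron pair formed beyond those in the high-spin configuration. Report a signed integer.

Ligand charges: 2×(+0) from py and 4×(-1) from OH⁻ sum to -4; with overall charge -2, Cr is +2.
Cr²⁺: group 6, so d-count = 6 − 2 = 4.
High-spin d⁴ fills as t₂g³ eg¹ with CFSE 3(−0.4) + 1(+0.6) = -0.6Δ₀ = -9054 cm⁻¹.
Low-spin: t₂g⁴ eg⁰, orbital CFSE = -1.6Δ₀ = -24144 cm⁻¹; plus 1 excess pair × P = +21515 cm⁻¹; total -2629 cm⁻¹.
The difference is -2629 − (-9054) = 6425 cm⁻¹, so high-spin lies lower.

6425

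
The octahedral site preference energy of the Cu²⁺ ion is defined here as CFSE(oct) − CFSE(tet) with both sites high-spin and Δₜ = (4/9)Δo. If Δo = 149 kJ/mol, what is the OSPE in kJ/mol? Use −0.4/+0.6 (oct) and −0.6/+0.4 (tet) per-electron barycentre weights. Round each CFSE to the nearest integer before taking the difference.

Cu sits in group 11; removing 2 electrons leaves Cu²⁺ with 11 − 2 = 9 d electrons.
Octahedral (high-spin): t₂g⁶ eg³, CFSE = 6(−0.4) + 3(+0.6) = -0.6Δo = -0.6 × 149 = -89 kJ/mol.
Tetrahedral e⁴ t₂⁵ gives -0.4Δₜ = -0.4 × (4/9) × 149 = -26 kJ/mol.
OSPE = CFSE(oct) − CFSE(tet) = -89 − (-26) = -63 kJ/mol.

-63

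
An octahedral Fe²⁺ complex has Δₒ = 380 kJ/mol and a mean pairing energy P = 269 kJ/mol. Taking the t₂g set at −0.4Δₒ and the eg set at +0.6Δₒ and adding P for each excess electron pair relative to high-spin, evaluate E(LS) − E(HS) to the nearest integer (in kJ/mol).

-222

Group 8 minus oxidation state +2 gives a d⁶ configuration for Fe²⁺.
High-spin: t₂g⁴ eg², CFSE = -0.4Δₒ = -152 kJ/mol.
For low-spin the configuration is t₂g⁶ eg⁰: orbital energy -2.4 × 380 = -912 kJ/mol, and 2 additional pairs relative to high-spin add 538 kJ/mol, giving -374 kJ/mol.
Thus E(LS) − E(HS) = -222 kJ/mol.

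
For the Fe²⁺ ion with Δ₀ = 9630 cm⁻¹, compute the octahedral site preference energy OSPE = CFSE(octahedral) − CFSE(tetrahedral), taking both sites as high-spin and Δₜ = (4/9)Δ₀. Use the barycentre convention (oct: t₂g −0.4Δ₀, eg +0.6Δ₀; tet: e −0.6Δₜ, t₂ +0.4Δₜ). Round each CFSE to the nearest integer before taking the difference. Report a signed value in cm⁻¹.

Group 8 minus oxidation state +2 gives a d⁶ configuration for Fe²⁺.
Octahedral high-spin t₂g⁴ eg²: CFSE = -0.4 × 9630 = -3852 cm⁻¹.
Tetrahedral e³ t₂³ gives -0.6Δₜ = -0.6 × (4/9) × 9630 = -2568 cm⁻¹.
OSPE = -3852 − (-2568) = -1284 cm⁻¹.

-1284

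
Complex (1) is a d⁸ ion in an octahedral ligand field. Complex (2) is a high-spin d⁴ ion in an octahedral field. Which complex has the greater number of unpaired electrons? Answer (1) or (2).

(2)

(1): t₂g⁶ eg² → 2 unpaired.
(2): t₂g³ eg¹ → 4 unpaired.
So (2) has more unpaired electrons.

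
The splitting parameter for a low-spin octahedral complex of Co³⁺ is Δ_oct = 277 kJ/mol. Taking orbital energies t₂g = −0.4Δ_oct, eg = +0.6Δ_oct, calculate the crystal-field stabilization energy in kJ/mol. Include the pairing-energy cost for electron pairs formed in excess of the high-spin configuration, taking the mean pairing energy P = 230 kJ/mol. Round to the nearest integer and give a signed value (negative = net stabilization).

Co sits in group 9; removing 3 electrons leaves Co³⁺ with 9 − 3 = 6 d electrons.
Electron filling gives t₂g⁶ eg⁰.
Orbital CFSE = 6(-0.4) + 0(0.6) = -2.4Δ_oct = -2.4 × 277 = -665 kJ/mol.
Pairing penalty: 3 pairs vs 1 in the high-spin reference → 2 extra × P = 460 kJ/mol.
Combining: -665 + 460 = -205 kJ/mol.

-205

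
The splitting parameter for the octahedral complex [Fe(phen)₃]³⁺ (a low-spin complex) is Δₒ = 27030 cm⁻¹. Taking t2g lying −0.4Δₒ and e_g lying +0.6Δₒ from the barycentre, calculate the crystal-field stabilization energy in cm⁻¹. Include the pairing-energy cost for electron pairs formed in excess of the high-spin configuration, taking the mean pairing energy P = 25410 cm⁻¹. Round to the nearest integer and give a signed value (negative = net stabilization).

-3240

phen is neutral, so the +3 overall charge sits on Fe: oxidation state +3.
Fe sits in group 8; removing 3 electrons leaves Fe³⁺ with 8 − 3 = 5 d electrons.
Configuration: t2g^5 e_g^0.
Orbital CFSE = 5(-0.4) + 0(0.6) = -2.0Δₒ = -2.0 × 27030 = -54060 cm⁻¹.
Pairing penalty: 2 pairs vs 0 in the high-spin reference → 2 extra × P = 50820 cm⁻¹.
Overall CFSE = -54060 + 50820 = -3240 cm⁻¹.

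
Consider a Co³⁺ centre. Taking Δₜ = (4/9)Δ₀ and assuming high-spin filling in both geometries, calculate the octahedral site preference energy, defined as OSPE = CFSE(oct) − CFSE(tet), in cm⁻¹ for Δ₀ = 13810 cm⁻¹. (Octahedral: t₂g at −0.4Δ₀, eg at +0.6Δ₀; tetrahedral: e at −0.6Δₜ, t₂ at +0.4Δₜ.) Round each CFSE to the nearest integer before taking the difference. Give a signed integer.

Co³⁺: group 9, so d-count = 9 − 3 = 6.
In an octahedral site d⁶ (HS) is t₂g⁴ eg², giving CFSE(oct) = -0.4Δ₀ = -5524 cm⁻¹.
In a tetrahedral site the filling is e³ t₂³: CFSE(tet) = -0.6Δₜ = -0.6 × (4/9)(13810) = -3683 cm⁻¹.
OSPE = CFSE(oct) − CFSE(tet) = -5524 − (-3683) = -1841 cm⁻¹.

-1841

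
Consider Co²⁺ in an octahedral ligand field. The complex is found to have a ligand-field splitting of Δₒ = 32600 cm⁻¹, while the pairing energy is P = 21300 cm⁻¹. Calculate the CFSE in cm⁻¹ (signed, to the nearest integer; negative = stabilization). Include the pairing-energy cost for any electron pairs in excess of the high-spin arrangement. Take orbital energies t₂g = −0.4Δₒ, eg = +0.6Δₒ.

Co²⁺: group 9, so d-count = 9 − 2 = 7.
Δₒ > P, so pairing is preferred: the ground state is low-spin.
That gives t₂g⁶ eg¹.
Orbital CFSE = -1.8Δₒ = -1.8 × 32600 = -58680 cm⁻¹.
Excess pairs vs high-spin: 3 − 2 = 1; pairing cost = +21300 cm⁻¹.
Net CFSE = -58680 + 21300 = -37380 cm⁻¹.

-37380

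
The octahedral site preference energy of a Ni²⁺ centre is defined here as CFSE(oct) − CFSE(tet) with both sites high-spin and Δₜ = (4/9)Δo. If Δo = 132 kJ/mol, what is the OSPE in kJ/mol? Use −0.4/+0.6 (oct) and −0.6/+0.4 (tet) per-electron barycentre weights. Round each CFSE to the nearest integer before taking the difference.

Group 10 minus oxidation state +2 gives a d⁸ configuration for Ni²⁺.
Octahedral high-spin t₂g⁶ eg²: CFSE = -1.2 × 132 = -158 kJ/mol.
Tetrahedral: e⁴ t₂⁴, CFSE = 4(−0.6) + 4(+0.4) = -0.8Δₜ = -0.8 × (4/9) × 132 = -47 kJ/mol.
OSPE = -158 − (-47) = -111 kJ/mol.

-111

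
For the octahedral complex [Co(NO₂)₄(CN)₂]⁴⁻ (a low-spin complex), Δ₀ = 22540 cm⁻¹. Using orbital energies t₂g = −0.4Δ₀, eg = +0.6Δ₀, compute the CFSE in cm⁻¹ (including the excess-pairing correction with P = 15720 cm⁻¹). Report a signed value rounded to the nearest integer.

Ligand charges: 4×(-1) from NO₂⁻ and 2×(-1) from CN⁻ sum to -6; with overall charge -4, Co is +2.
Co²⁺: group 9, so d-count = 9 − 2 = 7.
Configuration: t₂g⁶ eg¹.
The orbital stabilization is -1.8Δ₀ = -1.8 × 22540 = -40572 cm⁻¹.
High-spin d⁷ would be t₂g⁵ eg² with 2 pairs; low-spin has 3, so 1 excess pair costs +1P = +15720 cm⁻¹.
Net CFSE = -40572 + 15720 = -24852 cm⁻¹.

-24852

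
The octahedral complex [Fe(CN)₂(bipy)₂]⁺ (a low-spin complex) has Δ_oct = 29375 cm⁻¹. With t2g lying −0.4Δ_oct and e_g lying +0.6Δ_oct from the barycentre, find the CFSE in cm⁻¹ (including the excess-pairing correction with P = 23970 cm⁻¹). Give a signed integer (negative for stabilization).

Ligand charges: 2×(-1) from CN⁻ and 2×(+0) from bipy sum to -2; with overall charge +1, Fe is +3.
Group 8 minus oxidation state +3 gives a d⁵ configuration for Fe³⁺.
Configuration: t2g^5 e_g^0.
CFSE(orbital) = 5×(-0.4Δ_oct) + 0×(0.6Δ_oct) = -2.0Δ_oct; with Δ_oct = 29375 cm⁻¹ that is -58750 cm⁻¹.
High-spin d⁵ would be t2g^3 e_g^2 with 0 pairs; low-spin has 2, so 2 excess pairs cost +2P = +47940 cm⁻¹.
Overall CFSE = -58750 + 47940 = -10810 cm⁻¹.

-10810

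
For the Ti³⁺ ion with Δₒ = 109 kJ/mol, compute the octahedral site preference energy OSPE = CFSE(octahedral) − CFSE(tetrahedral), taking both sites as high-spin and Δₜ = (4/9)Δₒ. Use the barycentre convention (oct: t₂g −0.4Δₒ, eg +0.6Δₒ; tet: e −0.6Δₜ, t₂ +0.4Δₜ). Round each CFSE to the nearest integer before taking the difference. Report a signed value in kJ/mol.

-15

Group 4 minus oxidation state +3 gives a d¹ configuration for Ti³⁺.
Octahedral high-spin t2g^1 e_g^0: CFSE = -0.4 × 109 = -44 kJ/mol.
In a tetrahedral site the filling is e^1 t2^0: CFSE(tet) = -0.6Δₜ = -0.6 × (4/9)(109) = -29 kJ/mol.
OSPE = CFSE(oct) − CFSE(tet) = -44 − (-29) = -15 kJ/mol.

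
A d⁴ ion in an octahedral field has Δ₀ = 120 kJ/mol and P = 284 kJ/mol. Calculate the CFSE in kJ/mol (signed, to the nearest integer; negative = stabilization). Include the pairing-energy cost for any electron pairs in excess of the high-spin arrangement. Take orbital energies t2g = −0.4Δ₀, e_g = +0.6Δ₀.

Here Δ₀ < P (120 < 284), so the high-spin state is favoured.
That gives t2g^3 e_g^1.
Orbital CFSE = -0.6Δ₀ = -0.6 × 120 = -72 kJ/mol.
High-spin has no excess pairs, so no pairing correction applies.

-72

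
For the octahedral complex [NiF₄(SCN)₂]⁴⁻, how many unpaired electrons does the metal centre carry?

Ligand charges: 4×(-1) from F⁻ and 2×(-1) from SCN⁻ sum to -6; with overall charge -4, Ni is +2.
Ni²⁺: group 10, so d-count = 10 − 2 = 8.
Configuration: t2g^6 e_g^2, giving 2 unpaired electrons.

2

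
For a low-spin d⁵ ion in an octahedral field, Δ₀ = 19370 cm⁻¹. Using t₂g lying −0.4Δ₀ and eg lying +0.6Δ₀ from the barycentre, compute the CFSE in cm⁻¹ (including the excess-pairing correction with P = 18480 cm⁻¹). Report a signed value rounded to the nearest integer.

The d⁵ electrons fill as t₂g⁵ eg⁰.
CFSE(orbital) = 5×(-0.4Δ₀) + 0×(0.6Δ₀) = -2.0Δ₀; with Δ₀ = 19370 cm⁻¹ that is -38740 cm⁻¹.
Relative to high-spin t₂g³ eg² (0 paired), the low-spin configuration has 2 additional pairs, contributing +2 × 18480 = +36960 cm⁻¹.
Overall CFSE = -38740 + 36960 = -1780 cm⁻¹.

-1780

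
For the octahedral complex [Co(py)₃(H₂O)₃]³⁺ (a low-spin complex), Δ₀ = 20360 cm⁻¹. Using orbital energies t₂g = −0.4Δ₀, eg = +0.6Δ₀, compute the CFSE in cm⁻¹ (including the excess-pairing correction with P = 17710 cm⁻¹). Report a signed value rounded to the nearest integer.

-13444

Ligand charges: 3×(+0) from py and 3×(+0) from H₂O sum to +0; with overall charge +3, Co is +3.
Group 9 minus oxidation state +3 gives a d⁶ configuration for Co³⁺.
Electron filling gives t₂g⁶ eg⁰.
CFSE(orbital) = 6×(-0.4Δ₀) + 0×(0.6Δ₀) = -2.4Δ₀; with Δ₀ = 20360 cm⁻¹ that is -48864 cm⁻¹.
High-spin d⁶ would be t₂g⁴ eg² with 1 pair; low-spin has 3, so 2 excess pairs cost +2P = +35420 cm⁻¹.
Overall CFSE = -48864 + 35420 = -13444 cm⁻¹.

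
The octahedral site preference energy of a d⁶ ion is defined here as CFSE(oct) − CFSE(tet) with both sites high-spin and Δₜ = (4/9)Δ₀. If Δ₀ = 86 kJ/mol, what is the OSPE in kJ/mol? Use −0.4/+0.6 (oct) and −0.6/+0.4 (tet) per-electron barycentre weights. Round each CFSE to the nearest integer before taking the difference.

Octahedral high-spin t2g^4 e_g^2: CFSE = -0.4 × 86 = -34 kJ/mol.
Tetrahedral: e^3 t2^3, CFSE = 3(−0.6) + 3(+0.4) = -0.6Δₜ = -0.6 × (4/9) × 86 = -23 kJ/mol.
OSPE = -34 − (-23) = -11 kJ/mol.

-11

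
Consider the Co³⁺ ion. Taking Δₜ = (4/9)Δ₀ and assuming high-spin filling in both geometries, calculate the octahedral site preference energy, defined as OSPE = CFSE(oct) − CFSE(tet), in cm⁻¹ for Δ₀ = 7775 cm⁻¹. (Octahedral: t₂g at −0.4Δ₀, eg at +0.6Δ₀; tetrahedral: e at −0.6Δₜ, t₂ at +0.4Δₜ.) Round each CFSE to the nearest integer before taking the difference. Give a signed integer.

Co sits in group 9; removing 3 electrons leaves Co³⁺ with 9 − 3 = 6 d electrons.
In an octahedral site d⁶ (HS) is t2g^4 e_g^2, giving CFSE(oct) = -0.4Δ₀ = -3110 cm⁻¹.
Tetrahedral: e^3 t2^3, CFSE = 3(−0.6) + 3(+0.4) = -0.6Δₜ = -0.6 × (4/9) × 7775 = -2073 cm⁻¹.
OSPE = CFSE(oct) − CFSE(tet) = -3110 − (-2073) = -1037 cm⁻¹.

-1037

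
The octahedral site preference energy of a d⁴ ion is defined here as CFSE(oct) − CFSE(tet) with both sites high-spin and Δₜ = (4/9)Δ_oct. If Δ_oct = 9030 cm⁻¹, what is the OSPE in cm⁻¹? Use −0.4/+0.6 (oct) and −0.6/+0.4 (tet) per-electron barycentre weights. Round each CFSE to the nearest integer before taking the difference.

-3813

In an octahedral site d⁴ (HS) is t₂g³ eg¹, giving CFSE(oct) = -0.6Δ_oct = -5418 cm⁻¹.
Tetrahedral e² t₂² gives -0.4Δₜ = -0.4 × (4/9) × 9030 = -1605 cm⁻¹.
Subtracting, OSPE = -5418 − (-1605) = -3813 cm⁻¹.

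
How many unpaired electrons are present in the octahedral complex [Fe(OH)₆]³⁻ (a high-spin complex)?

Each OH⁻ contributes -1; 6 × (-1) = -6. With overall charge -3, Fe is in the +3 oxidation state.
Fe³⁺: group 8, so d-count = 8 − 3 = 5.
Configuration: t₂g³ eg², giving 5 unpaired electrons.

5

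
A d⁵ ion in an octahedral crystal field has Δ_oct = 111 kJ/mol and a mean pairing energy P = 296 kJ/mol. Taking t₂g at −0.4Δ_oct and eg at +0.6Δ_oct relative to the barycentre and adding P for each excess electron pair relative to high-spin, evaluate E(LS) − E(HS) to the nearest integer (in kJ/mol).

In the high-spin limit (t₂g³ eg²) the orbital term is 0.0Δ_oct = 0 kJ/mol, with no excess pairing.
For low-spin the configuration is t₂g⁵ eg⁰: orbital energy -2.0 × 111 = -222 kJ/mol, and 2 additional pairs relative to high-spin add 592 kJ/mol, giving 370 kJ/mol.
E(LS) − E(HS) = 370 − (0) = 370 kJ/mol.

370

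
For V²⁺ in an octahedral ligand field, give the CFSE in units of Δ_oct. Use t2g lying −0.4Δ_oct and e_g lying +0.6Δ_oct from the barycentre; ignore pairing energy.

-1.2 Δ_oct

Group 5 minus oxidation state +2 gives a d³ configuration for V²⁺.
For octahedral d³ the high- and low-spin configurations coincide.
Configuration: t2g^3 e_g^0.
CFSE = 3(-0.4Δ_oct) + 0(0.6Δ_oct) = -1.2Δ_oct + 0.0Δ_oct = -1.2Δ_oct.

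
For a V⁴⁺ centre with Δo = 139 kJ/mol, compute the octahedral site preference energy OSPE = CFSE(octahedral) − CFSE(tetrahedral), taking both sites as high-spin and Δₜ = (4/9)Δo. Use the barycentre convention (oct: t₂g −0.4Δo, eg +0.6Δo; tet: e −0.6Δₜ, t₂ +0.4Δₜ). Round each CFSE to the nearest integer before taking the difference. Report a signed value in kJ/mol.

-19

Group 5 minus oxidation state +4 gives a d¹ configuration for V⁴⁺.
Octahedral (high-spin): t₂g¹ eg⁰, CFSE = 1(−0.4) + 0(+0.6) = -0.4Δo = -0.4 × 139 = -56 kJ/mol.
Tetrahedral: e¹ t₂⁰, CFSE = 1(−0.6) + 0(+0.4) = -0.6Δₜ = -0.6 × (4/9) × 139 = -37 kJ/mol.
OSPE = CFSE(oct) − CFSE(tet) = -56 − (-37) = -19 kJ/mol.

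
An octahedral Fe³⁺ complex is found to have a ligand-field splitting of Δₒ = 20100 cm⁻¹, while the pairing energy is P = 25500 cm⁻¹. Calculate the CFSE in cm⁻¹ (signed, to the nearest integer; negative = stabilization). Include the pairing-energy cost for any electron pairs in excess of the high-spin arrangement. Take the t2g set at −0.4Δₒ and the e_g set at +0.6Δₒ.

Fe³⁺: group 8, so d-count = 8 − 3 = 5.
Δₒ < P, so pairing is avoided: the ground state is high-spin.
Configuration: t2g^3 e_g^2.
Orbital CFSE = 0.0Δₒ = 0.0 × 20100 = 0 cm⁻¹.
High-spin has no excess pairs, so no pairing correction applies.

0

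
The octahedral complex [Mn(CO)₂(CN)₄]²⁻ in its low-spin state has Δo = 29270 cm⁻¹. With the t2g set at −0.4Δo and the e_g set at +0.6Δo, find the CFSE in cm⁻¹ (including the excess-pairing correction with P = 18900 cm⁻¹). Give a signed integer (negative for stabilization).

Ligand charges: 2×(+0) from CO and 4×(-1) from CN⁻ sum to -4; with overall charge -2, Mn is +2.
Mn is in group 7, so Mn²⁺ is d⁵ (7 − 2 = 5).
Electron filling gives t2g^5 e_g^0.
The orbital stabilization is -2.0Δo = -2.0 × 29270 = -58540 cm⁻¹.
Pairing penalty: 2 pairs vs 0 in the high-spin reference → 2 extra × P = 37800 cm⁻¹.
Combining: -58540 + 37800 = -20740 cm⁻¹.

-20740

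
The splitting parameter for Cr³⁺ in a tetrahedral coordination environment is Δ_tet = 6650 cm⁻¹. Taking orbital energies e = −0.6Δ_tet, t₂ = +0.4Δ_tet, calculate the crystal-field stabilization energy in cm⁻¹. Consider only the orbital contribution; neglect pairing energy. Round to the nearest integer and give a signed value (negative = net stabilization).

Cr is in group 6, so Cr³⁺ is d³ (6 − 3 = 3).
Tetrahedral fields are weak (Δₜ ≈ 4/9 Δₒ), so electrons fill high-spin.
The d³ electrons fill as e² t₂¹.
The orbital stabilization is -0.8Δ_tet = -0.8 × 6650 = -5320 cm⁻¹.

-5320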